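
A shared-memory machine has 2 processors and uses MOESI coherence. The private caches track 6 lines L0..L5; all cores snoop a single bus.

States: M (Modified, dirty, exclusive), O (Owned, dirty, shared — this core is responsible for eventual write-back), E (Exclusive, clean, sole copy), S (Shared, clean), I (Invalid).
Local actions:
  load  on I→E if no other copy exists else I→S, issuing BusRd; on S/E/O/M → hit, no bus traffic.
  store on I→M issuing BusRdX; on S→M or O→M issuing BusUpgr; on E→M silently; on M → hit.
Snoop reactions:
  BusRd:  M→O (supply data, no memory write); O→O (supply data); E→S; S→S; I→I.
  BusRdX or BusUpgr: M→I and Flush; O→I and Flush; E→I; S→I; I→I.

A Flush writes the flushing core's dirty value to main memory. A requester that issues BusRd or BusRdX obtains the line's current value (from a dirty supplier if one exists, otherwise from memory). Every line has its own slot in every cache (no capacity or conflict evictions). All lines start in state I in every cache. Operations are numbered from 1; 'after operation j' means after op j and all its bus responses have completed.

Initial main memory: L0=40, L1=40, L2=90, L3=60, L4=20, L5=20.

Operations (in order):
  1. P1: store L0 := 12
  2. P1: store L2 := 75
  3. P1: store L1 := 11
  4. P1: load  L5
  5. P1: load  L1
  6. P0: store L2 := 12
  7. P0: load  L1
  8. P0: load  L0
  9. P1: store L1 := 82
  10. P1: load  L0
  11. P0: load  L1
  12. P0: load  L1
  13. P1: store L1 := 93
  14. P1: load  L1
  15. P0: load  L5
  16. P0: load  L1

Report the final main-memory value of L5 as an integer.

  op1 P1: store L0 := 12 → I/M on L0; bus BusRdX; mem=40
  op2 P1: store L2 := 75 → I/M on L2; bus BusRdX; mem=90
  op3 P1: store L1 := 11 → I/M on L1; bus BusRdX; mem=40
  op4 P1: load  L5 → I/E on L5; bus BusRd; mem=20
  op5 P1: load  L1 → I/M on L1; bus (none); mem=40
  op6 P0: store L2 := 12 → M/I on L2; bus BusRdX Flush; mem=75
  op7 P0: load  L1 → S/O on L1; bus BusRd; mem=40
  op8 P0: load  L0 → S/O on L0; bus BusRd; mem=40
  op9 P1: store L1 := 82 → I/M on L1; bus BusUpgr; mem=40
  op10 P1: load  L0 → S/O on L0; bus (none); mem=40
  op11 P0: load  L1 → S/O on L1; bus BusRd; mem=40
  op12 P0: load  L1 → S/O on L1; bus (none); mem=40
  op13 P1: store L1 := 93 → I/M on L1; bus BusUpgr; mem=40
  op14 P1: load  L1 → I/M on L1; bus (none); mem=40
  op15 P0: load  L5 → S/S on L5; bus BusRd; mem=20
  op16 P0: load  L1 → S/O on L1; bus BusRd; mem=40

memory[L5] = 20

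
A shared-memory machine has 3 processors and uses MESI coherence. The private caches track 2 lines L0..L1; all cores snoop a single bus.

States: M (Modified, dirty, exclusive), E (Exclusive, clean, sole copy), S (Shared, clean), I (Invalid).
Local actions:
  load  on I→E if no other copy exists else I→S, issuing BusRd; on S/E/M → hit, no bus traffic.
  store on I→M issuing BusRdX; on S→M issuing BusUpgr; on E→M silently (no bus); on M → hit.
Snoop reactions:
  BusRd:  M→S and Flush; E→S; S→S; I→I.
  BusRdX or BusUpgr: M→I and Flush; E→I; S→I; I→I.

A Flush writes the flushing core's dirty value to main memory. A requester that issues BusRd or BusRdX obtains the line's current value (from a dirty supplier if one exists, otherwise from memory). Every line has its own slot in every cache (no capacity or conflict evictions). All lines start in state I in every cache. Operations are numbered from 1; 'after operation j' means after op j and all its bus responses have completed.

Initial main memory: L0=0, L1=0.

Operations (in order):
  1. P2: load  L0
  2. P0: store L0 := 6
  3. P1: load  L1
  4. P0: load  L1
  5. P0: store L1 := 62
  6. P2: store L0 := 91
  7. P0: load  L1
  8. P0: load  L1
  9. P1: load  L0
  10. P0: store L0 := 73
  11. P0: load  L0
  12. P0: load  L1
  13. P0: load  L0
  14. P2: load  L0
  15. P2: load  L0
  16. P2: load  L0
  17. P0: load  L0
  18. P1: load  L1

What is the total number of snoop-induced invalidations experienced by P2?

[1] P2: load  L0 | P0:I, P1:I, P2:E(0) | bus: BusRd
[2] P0: store L0 := 6 | P0:M(6), P1:I, P2:I | bus: BusRdX
[3] P1: load  L1 | P0:I, P1:E(0), P2:I | bus: BusRd
[4] P0: load  L1 | P0:S(0), P1:S(0), P2:I | bus: BusRd
[5] P0: store L1 := 62 | P0:M(62), P1:I, P2:I | bus: BusUpgr
[6] P2: store L0 := 91 | P0:I, P1:I, P2:M(91) | bus: BusRdX,Flush
[7] P0: load  L1 | P0:M(62), P1:I, P2:I | bus: none
[8] P0: load  L1 | P0:M(62), P1:I, P2:I | bus: none
[9] P1: load  L0 | P0:I, P1:S(91), P2:S(91) | bus: BusRd,Flush
[10] P0: store L0 := 73 | P0:M(73), P1:I, P2:I | bus: BusRdX
[11] P0: load  L0 | P0:M(73), P1:I, P2:I | bus: none
[12] P0: load  L1 | P0:M(62), P1:I, P2:I | bus: none
[13] P0: load  L0 | P0:M(73), P1:I, P2:I | bus: none
[14] P2: load  L0 | P0:S(73), P1:I, P2:S(73) | bus: BusRd,Flush
[15] P2: load  L0 | P0:S(73), P1:I, P2:S(73) | bus: none
[16] P2: load  L0 | P0:S(73), P1:I, P2:S(73) | bus: none
[17] P0: load  L0 | P0:S(73), P1:I, P2:S(73) | bus: none
[18] P1: load  L1 | P0:S(62), P1:S(62), P2:I | bus: BusRd,Flush

invalidations = 2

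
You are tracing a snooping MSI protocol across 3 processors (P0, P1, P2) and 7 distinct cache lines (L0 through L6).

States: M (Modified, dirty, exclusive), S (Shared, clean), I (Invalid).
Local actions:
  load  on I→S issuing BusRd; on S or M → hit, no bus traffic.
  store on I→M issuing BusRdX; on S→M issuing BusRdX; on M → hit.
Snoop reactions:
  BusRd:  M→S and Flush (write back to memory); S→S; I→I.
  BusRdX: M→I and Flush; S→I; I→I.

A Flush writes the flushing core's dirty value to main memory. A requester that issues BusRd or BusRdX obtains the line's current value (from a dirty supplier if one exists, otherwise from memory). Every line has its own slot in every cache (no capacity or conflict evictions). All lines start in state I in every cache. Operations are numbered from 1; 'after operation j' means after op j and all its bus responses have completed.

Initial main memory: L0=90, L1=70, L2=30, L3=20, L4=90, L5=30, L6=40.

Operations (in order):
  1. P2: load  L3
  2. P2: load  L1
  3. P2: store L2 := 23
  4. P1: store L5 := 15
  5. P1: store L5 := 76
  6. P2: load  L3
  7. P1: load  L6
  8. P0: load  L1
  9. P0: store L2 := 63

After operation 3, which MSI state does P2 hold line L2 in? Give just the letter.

state = M

1. P2: load  L3  bus=[BusRd]  L3: P0=I P1=I P2=S  mem[L3]=20
2. P2: load  L1  bus=[BusRd]  L1: P0=I P1=I P2=S  mem[L1]=70
3. P2: store L2 := 23  bus=[BusRdX]  L2: P0=I P1=I P2=M  mem[L2]=30
4. P1: store L5 := 15  bus=[BusRdX]  L5: P0=I P1=M P2=I  mem[L5]=30
5. P1: store L5 := 76  bus=[-]  L5: P0=I P1=M P2=I  mem[L5]=30
6. P2: load  L3  bus=[-]  L3: P0=I P1=I P2=S  mem[L3]=20
7. P1: load  L6  bus=[BusRd]  L6: P0=I P1=S P2=I  mem[L6]=40
8. P0: load  L1  bus=[BusRd]  L1: P0=S P1=I P2=S  mem[L1]=70
9. P0: store L2 := 63  bus=[BusRdX,Flush]  L2: P0=M P1=I P2=I  mem[L2]=23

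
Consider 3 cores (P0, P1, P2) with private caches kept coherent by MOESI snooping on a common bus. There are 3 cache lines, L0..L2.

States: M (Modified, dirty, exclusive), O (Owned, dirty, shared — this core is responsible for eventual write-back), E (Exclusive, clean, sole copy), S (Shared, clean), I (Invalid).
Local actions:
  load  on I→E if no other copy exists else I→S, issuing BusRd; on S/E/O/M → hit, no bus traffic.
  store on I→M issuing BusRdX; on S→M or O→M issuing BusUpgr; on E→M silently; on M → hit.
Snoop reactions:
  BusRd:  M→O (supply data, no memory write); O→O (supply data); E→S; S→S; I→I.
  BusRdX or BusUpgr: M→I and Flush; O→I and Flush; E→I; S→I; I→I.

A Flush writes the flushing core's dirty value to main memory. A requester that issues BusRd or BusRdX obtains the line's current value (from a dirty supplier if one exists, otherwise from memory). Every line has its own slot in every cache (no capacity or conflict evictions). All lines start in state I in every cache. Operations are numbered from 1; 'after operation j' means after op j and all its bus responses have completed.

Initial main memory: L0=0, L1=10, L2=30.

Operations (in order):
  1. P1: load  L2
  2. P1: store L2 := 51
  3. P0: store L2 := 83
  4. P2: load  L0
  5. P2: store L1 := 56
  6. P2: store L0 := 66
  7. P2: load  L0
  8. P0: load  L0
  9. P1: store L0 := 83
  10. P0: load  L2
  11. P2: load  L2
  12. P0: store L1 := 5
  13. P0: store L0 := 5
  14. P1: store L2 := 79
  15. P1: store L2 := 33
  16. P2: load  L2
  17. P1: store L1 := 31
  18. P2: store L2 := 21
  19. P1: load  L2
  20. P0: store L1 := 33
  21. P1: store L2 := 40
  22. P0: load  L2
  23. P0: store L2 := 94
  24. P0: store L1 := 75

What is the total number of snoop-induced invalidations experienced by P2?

1. P1: load  L2  bus=[BusRd]  L2: P0=I P1=E P2=I  mem[L2]=30
2. P1: store L2 := 51  bus=[-]  L2: P0=I P1=M P2=I  mem[L2]=30
3. P0: store L2 := 83  bus=[BusRdX,Flush]  L2: P0=M P1=I P2=I  mem[L2]=51
4. P2: load  L0  bus=[BusRd]  L0: P0=I P1=I P2=E  mem[L0]=0
5. P2: store L1 := 56  bus=[BusRdX]  L1: P0=I P1=I P2=M  mem[L1]=10
6. P2: store L0 := 66  bus=[-]  L0: P0=I P1=I P2=M  mem[L0]=0
7. P2: load  L0  bus=[-]  L0: P0=I P1=I P2=M  mem[L0]=0
8. P0: load  L0  bus=[BusRd]  L0: P0=S P1=I P2=O  mem[L0]=0
9. P1: store L0 := 83  bus=[BusRdX,Flush]  L0: P0=I P1=M P2=I  mem[L0]=66
10. P0: load  L2  bus=[-]  L2: P0=M P1=I P2=I  mem[L2]=51
11. P2: load  L2  bus=[BusRd]  L2: P0=O P1=I P2=S  mem[L2]=51
12. P0: store L1 := 5  bus=[BusRdX,Flush]  L1: P0=M P1=I P2=I  mem[L1]=56
13. P0: store L0 := 5  bus=[BusRdX,Flush]  L0: P0=M P1=I P2=I  mem[L0]=83
14. P1: store L2 := 79  bus=[BusRdX,Flush]  L2: P0=I P1=M P2=I  mem[L2]=83
15. P1: store L2 := 33  bus=[-]  L2: P0=I P1=M P2=I  mem[L2]=83
16. P2: load  L2  bus=[BusRd]  L2: P0=I P1=O P2=S  mem[L2]=83
17. P1: store L1 := 31  bus=[BusRdX,Flush]  L1: P0=I P1=M P2=I  mem[L1]=5
18. P2: store L2 := 21  bus=[BusUpgr,Flush]  L2: P0=I P1=I P2=M  mem[L2]=33
19. P1: load  L2  bus=[BusRd]  L2: P0=I P1=S P2=O  mem[L2]=33
20. P0: store L1 := 33  bus=[BusRdX,Flush]  L1: P0=M P1=I P2=I  mem[L1]=31
21. P1: store L2 := 40  bus=[BusUpgr,Flush]  L2: P0=I P1=M P2=I  mem[L2]=21
22. P0: load  L2  bus=[BusRd]  L2: P0=S P1=O P2=I  mem[L2]=21
23. P0: store L2 := 94  bus=[BusUpgr,Flush]  L2: P0=M P1=I P2=I  mem[L2]=40
24. P0: store L1 := 75  bus=[-]  L1: P0=M P1=I P2=I  mem[L1]=31

invalidations = 4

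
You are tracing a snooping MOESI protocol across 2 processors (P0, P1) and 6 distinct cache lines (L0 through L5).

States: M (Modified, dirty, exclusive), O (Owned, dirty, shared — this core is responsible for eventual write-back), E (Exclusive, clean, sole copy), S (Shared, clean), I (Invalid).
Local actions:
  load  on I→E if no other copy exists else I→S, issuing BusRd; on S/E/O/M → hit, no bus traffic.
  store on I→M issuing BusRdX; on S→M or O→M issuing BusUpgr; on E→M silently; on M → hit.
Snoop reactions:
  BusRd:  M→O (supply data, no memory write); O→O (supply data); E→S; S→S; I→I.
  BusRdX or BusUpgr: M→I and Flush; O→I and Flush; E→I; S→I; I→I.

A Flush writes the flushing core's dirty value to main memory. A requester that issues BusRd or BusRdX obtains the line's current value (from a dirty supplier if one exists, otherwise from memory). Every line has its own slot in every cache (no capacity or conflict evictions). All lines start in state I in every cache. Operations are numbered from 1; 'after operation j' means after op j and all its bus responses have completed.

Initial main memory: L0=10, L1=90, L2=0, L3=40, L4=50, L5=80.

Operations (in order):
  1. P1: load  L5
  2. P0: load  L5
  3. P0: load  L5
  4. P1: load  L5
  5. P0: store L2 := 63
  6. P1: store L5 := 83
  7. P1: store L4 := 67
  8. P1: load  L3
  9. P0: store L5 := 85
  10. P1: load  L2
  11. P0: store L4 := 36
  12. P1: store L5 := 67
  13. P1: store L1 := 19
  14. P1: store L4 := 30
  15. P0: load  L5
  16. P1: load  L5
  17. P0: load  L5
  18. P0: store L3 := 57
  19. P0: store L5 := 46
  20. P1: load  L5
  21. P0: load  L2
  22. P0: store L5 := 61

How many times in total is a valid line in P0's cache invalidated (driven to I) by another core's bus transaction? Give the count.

  op1 P1: load  L5 → I/E on L5; bus BusRd; mem=80
  op2 P0: load  L5 → S/S on L5; bus BusRd; mem=80
  op3 P0: load  L5 → S/S on L5; bus (none); mem=80
  op4 P1: load  L5 → S/S on L5; bus (none); mem=80
  op5 P0: store L2 := 63 → M/I on L2; bus BusRdX; mem=0
  op6 P1: store L5 := 83 → I/M on L5; bus BusUpgr; mem=80
  op7 P1: store L4 := 67 → I/M on L4; bus BusRdX; mem=50
  op8 P1: load  L3 → I/E on L3; bus BusRd; mem=40
  op9 P0: store L5 := 85 → M/I on L5; bus BusRdX Flush; mem=83
  op10 P1: load  L2 → O/S on L2; bus BusRd; mem=0
  op11 P0: store L4 := 36 → M/I on L4; bus BusRdX Flush; mem=67
  op12 P1: store L5 := 67 → I/M on L5; bus BusRdX Flush; mem=85
  op13 P1: store L1 := 19 → I/M on L1; bus BusRdX; mem=90
  op14 P1: store L4 := 30 → I/M on L4; bus BusRdX Flush; mem=36
  op15 P0: load  L5 → S/O on L5; bus BusRd; mem=85
  op16 P1: load  L5 → S/O on L5; bus (none); mem=85
  op17 P0: load  L5 → S/O on L5; bus (none); mem=85
  op18 P0: store L3 := 57 → M/I on L3; bus BusRdX; mem=40
  op19 P0: store L5 := 46 → M/I on L5; bus BusUpgr Flush; mem=67
  op20 P1: load  L5 → O/S on L5; bus BusRd; mem=67
  op21 P0: load  L2 → O/S on L2; bus (none); mem=0
  op22 P0: store L5 := 61 → M/I on L5; bus BusUpgr; mem=67

invalidations = 3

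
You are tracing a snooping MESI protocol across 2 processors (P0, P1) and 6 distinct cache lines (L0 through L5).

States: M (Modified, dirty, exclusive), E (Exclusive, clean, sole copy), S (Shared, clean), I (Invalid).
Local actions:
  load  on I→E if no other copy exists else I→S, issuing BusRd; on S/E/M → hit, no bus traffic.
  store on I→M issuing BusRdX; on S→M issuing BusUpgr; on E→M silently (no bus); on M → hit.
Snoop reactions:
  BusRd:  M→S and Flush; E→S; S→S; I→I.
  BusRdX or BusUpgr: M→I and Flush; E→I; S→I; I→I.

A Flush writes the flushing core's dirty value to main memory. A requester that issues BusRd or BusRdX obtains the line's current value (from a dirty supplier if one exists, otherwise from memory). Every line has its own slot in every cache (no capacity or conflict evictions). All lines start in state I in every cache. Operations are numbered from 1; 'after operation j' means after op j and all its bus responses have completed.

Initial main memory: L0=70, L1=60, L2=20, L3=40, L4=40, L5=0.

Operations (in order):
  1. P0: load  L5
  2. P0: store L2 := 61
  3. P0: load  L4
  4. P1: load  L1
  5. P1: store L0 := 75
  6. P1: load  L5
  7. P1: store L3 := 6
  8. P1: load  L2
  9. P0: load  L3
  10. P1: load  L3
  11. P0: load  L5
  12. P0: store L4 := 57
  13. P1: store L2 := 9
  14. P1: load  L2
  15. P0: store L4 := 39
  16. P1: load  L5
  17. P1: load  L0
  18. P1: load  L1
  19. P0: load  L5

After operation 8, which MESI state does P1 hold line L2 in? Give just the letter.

1. P0: load  L5  bus=[BusRd]  L5: P0=E P1=I  mem[L5]=0
2. P0: store L2 := 61  bus=[BusRdX]  L2: P0=M P1=I  mem[L2]=20
3. P0: load  L4  bus=[BusRd]  L4: P0=E P1=I  mem[L4]=40
4. P1: load  L1  bus=[BusRd]  L1: P0=I P1=E  mem[L1]=60
5. P1: store L0 := 75  bus=[BusRdX]  L0: P0=I P1=M  mem[L0]=70
6. P1: load  L5  bus=[BusRd]  L5: P0=S P1=S  mem[L5]=0
7. P1: store L3 := 6  bus=[BusRdX]  L3: P0=I P1=M  mem[L3]=40
8. P1: load  L2  bus=[BusRd,Flush]  L2: P0=S P1=S  mem[L2]=61
9. P0: load  L3  bus=[BusRd,Flush]  L3: P0=S P1=S  mem[L3]=6
10. P1: load  L3  bus=[-]  L3: P0=S P1=S  mem[L3]=6
11. P0: load  L5  bus=[-]  L5: P0=S P1=S  mem[L5]=0
12. P0: store L4 := 57  bus=[-]  L4: P0=M P1=I  mem[L4]=40
13. P1: store L2 := 9  bus=[BusUpgr]  L2: P0=I P1=M  mem[L2]=61
14. P1: load  L2  bus=[-]  L2: P0=I P1=M  mem[L2]=61
15. P0: store L4 := 39  bus=[-]  L4: P0=M P1=I  mem[L4]=40
16. P1: load  L5  bus=[-]  L5: P0=S P1=S  mem[L5]=0
17. P1: load  L0  bus=[-]  L0: P0=I P1=M  mem[L0]=70
18. P1: load  L1  bus=[-]  L1: P0=I P1=E  mem[L1]=60
19. P0: load  L5  bus=[-]  L5: P0=S P1=S  mem[L5]=0

state = S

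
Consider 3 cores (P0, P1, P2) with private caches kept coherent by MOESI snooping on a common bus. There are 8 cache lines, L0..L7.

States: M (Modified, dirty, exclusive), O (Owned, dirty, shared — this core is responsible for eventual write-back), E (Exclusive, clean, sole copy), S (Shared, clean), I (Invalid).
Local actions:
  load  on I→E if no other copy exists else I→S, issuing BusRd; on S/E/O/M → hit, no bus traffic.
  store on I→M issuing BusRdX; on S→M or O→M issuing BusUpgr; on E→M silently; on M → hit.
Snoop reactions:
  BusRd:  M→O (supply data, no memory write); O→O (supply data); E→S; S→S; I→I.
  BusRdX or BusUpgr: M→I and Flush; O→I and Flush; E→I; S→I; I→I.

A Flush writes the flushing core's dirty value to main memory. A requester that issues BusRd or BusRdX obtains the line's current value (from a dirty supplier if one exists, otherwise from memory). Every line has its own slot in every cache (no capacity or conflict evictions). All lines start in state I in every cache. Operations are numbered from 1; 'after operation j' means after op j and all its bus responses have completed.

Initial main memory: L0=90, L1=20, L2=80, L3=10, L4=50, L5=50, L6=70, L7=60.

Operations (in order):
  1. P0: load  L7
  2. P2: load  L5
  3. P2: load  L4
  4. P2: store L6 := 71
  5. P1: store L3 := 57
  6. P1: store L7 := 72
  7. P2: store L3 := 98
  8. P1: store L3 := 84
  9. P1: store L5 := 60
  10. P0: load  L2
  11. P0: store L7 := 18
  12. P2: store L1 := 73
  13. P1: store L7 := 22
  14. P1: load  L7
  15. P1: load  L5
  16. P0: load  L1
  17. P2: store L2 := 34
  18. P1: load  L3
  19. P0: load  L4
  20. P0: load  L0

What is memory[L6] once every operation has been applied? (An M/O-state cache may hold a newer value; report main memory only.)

step 1: P0: load  L7  ⟶  EII  (L7)  txn=BusRd  M[L7]=60
step 2: P2: load  L5  ⟶  IIE  (L5)  txn=BusRd  M[L5]=50
step 3: P2: load  L4  ⟶  IIE  (L4)  txn=BusRd  M[L4]=50
step 4: P2: store L6 := 71  ⟶  IIM  (L6)  txn=BusRdX  M[L6]=70
step 5: P1: store L3 := 57  ⟶  IMI  (L3)  txn=BusRdX  M[L3]=10
step 6: P1: store L7 := 72  ⟶  IMI  (L7)  txn=BusRdX  M[L7]=60
step 7: P2: store L3 := 98  ⟶  IIM  (L3)  txn=BusRdX+Flush  M[L3]=57
step 8: P1: store L3 := 84  ⟶  IMI  (L3)  txn=BusRdX+Flush  M[L3]=98
step 9: P1: store L5 := 60  ⟶  IMI  (L5)  txn=BusRdX  M[L5]=50
step 10: P0: load  L2  ⟶  EII  (L2)  txn=BusRd  M[L2]=80
step 11: P0: store L7 := 18  ⟶  MII  (L7)  txn=BusRdX+Flush  M[L7]=72
step 12: P2: store L1 := 73  ⟶  IIM  (L1)  txn=BusRdX  M[L1]=20
step 13: P1: store L7 := 22  ⟶  IMI  (L7)  txn=BusRdX+Flush  M[L7]=18
step 14: P1: load  L7  ⟶  IMI  (L7)  txn=∅  M[L7]=18
step 15: P1: load  L5  ⟶  IMI  (L5)  txn=∅  M[L5]=50
step 16: P0: load  L1  ⟶  SIO  (L1)  txn=BusRd  M[L1]=20
step 17: P2: store L2 := 34  ⟶  IIM  (L2)  txn=BusRdX  M[L2]=80
step 18: P1: load  L3  ⟶  IMI  (L3)  txn=∅  M[L3]=98
step 19: P0: load  L4  ⟶  SIS  (L4)  txn=BusRd  M[L4]=50
step 20: P0: load  L0  ⟶  EII  (L0)  txn=BusRd  M[L0]=90

memory[L6] = 70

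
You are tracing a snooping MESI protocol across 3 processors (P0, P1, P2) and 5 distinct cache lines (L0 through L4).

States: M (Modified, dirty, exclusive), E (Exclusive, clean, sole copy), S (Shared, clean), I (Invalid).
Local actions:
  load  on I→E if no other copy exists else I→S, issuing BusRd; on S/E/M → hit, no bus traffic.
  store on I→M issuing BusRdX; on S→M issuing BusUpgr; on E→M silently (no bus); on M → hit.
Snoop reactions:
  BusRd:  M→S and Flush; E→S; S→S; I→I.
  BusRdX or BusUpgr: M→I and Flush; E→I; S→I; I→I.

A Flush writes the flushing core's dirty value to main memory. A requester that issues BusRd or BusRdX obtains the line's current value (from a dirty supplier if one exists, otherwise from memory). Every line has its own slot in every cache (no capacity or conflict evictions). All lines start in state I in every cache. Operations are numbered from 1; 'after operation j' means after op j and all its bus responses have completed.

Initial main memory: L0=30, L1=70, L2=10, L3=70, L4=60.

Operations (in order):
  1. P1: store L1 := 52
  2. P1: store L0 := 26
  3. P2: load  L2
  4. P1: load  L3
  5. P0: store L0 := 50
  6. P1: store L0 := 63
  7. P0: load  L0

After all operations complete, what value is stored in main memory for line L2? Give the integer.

memory[L2] = 10

[1] P1: store L1 := 52 | P0:I, P1:M(52), P2:I | bus: BusRdX
[2] P1: store L0 := 26 | P0:I, P1:M(26), P2:I | bus: BusRdX
[3] P2: load  L2 | P0:I, P1:I, P2:E(10) | bus: BusRd
[4] P1: load  L3 | P0:I, P1:E(70), P2:I | bus: BusRd
[5] P0: store L0 := 50 | P0:M(50), P1:I, P2:I | bus: BusRdX,Flush
[6] P1: store L0 := 63 | P0:I, P1:M(63), P2:I | bus: BusRdX,Flush
[7] P0: load  L0 | P0:S(63), P1:S(63), P2:I | bus: BusRd,Flush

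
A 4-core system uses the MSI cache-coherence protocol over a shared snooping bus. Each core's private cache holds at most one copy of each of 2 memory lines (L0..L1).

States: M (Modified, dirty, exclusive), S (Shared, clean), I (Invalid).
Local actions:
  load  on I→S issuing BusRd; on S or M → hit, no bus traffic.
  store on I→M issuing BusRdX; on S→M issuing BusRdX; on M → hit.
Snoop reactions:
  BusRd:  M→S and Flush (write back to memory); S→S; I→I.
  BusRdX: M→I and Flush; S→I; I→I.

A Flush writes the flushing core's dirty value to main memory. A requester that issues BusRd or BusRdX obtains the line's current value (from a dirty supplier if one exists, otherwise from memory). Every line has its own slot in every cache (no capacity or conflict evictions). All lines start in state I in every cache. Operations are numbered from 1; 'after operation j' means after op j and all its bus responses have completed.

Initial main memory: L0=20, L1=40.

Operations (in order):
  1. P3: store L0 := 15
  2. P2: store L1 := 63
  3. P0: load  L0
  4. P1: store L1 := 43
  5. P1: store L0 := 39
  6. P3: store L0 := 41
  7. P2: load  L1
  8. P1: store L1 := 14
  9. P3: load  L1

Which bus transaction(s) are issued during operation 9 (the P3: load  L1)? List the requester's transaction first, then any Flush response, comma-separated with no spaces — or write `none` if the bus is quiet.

bus = BusRd,Flush

  op1 P3: store L0 := 15 → I/I/I/M on L0; bus BusRdX; mem=20
  op2 P2: store L1 := 63 → I/I/M/I on L1; bus BusRdX; mem=40
  op3 P0: load  L0 → S/I/I/S on L0; bus BusRd Flush; mem=15
  op4 P1: store L1 := 43 → I/M/I/I on L1; bus BusRdX Flush; mem=63
  op5 P1: store L0 := 39 → I/M/I/I on L0; bus BusRdX; mem=15
  op6 P3: store L0 := 41 → I/I/I/M on L0; bus BusRdX Flush; mem=39
  op7 P2: load  L1 → I/S/S/I on L1; bus BusRd Flush; mem=43
  op8 P1: store L1 := 14 → I/M/I/I on L1; bus BusRdX; mem=43
  op9 P3: load  L1 → I/S/I/S on L1; bus BusRd Flush; mem=14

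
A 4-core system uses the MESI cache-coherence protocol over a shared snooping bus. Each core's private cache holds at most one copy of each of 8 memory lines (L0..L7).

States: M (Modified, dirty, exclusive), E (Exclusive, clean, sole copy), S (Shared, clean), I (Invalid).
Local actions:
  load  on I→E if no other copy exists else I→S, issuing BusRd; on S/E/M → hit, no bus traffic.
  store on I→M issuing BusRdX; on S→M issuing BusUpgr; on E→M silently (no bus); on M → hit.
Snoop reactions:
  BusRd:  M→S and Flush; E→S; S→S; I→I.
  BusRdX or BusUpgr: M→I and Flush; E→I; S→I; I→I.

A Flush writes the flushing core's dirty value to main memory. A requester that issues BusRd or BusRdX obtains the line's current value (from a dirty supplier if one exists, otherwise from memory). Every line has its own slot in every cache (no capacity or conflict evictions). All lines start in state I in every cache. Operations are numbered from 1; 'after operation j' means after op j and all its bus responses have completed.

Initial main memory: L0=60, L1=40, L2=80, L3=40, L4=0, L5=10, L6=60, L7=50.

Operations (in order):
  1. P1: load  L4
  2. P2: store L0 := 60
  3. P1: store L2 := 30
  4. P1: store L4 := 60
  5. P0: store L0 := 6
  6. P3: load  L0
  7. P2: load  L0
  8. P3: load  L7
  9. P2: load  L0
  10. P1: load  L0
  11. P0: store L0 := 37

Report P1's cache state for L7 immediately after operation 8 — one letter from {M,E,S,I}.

[1] P1: load  L4 | P0:I, P1:E(0), P2:I, P3:I | bus: BusRd
[2] P2: store L0 := 60 | P0:I, P1:I, P2:M(60), P3:I | bus: BusRdX
[3] P1: store L2 := 30 | P0:I, P1:M(30), P2:I, P3:I | bus: BusRdX
[4] P1: store L4 := 60 | P0:I, P1:M(60), P2:I, P3:I | bus: none
[5] P0: store L0 := 6 | P0:M(6), P1:I, P2:I, P3:I | bus: BusRdX,Flush
[6] P3: load  L0 | P0:S(6), P1:I, P2:I, P3:S(6) | bus: BusRd,Flush
[7] P2: load  L0 | P0:S(6), P1:I, P2:S(6), P3:S(6) | bus: BusRd
[8] P3: load  L7 | P0:I, P1:I, P2:I, P3:E(50) | bus: BusRd
[9] P2: load  L0 | P0:S(6), P1:I, P2:S(6), P3:S(6) | bus: none
[10] P1: load  L0 | P0:S(6), P1:S(6), P2:S(6), P3:S(6) | bus: BusRd
[11] P0: store L0 := 37 | P0:M(37), P1:I, P2:I, P3:I | bus: BusUpgr

state = I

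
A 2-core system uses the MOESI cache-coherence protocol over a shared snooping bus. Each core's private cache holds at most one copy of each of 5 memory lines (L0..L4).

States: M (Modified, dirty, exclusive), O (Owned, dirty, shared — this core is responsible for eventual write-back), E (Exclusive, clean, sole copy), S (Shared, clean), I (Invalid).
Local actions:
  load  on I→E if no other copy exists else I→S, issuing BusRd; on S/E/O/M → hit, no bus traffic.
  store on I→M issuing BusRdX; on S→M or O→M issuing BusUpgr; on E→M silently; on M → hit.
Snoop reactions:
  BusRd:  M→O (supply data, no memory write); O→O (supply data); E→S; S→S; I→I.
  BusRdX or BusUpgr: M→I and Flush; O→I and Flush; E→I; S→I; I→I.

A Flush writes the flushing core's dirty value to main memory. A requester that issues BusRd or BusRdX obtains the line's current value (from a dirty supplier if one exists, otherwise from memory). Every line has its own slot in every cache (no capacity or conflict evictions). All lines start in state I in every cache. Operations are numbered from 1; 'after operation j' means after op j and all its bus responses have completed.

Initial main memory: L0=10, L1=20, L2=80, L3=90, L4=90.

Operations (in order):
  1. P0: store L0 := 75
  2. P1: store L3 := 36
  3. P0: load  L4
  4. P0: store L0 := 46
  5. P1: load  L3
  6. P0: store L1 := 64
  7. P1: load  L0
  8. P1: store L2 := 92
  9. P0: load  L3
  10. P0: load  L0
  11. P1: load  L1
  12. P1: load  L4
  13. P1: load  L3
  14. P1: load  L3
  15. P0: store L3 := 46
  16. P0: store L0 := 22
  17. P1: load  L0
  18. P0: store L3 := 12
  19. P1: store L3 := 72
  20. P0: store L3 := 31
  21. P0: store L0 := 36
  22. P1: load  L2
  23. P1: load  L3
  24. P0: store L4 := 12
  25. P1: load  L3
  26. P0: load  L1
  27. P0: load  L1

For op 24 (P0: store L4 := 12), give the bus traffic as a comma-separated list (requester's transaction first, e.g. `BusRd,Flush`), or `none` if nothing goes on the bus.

step 1: P0: store L0 := 75  ⟶  MI  (L0)  txn=BusRdX  M[L0]=10
step 2: P1: store L3 := 36  ⟶  IM  (L3)  txn=BusRdX  M[L3]=90
step 3: P0: load  L4  ⟶  EI  (L4)  txn=BusRd  M[L4]=90
step 4: P0: store L0 := 46  ⟶  MI  (L0)  txn=∅  M[L0]=10
step 5: P1: load  L3  ⟶  IM  (L3)  txn=∅  M[L3]=90
step 6: P0: store L1 := 64  ⟶  MI  (L1)  txn=BusRdX  M[L1]=20
step 7: P1: load  L0  ⟶  OS  (L0)  txn=BusRd  M[L0]=10
step 8: P1: store L2 := 92  ⟶  IM  (L2)  txn=BusRdX  M[L2]=80
step 9: P0: load  L3  ⟶  SO  (L3)  txn=BusRd  M[L3]=90
step 10: P0: load  L0  ⟶  OS  (L0)  txn=∅  M[L0]=10
step 11: P1: load  L1  ⟶  OS  (L1)  txn=BusRd  M[L1]=20
step 12: P1: load  L4  ⟶  SS  (L4)  txn=BusRd  M[L4]=90
step 13: P1: load  L3  ⟶  SO  (L3)  txn=∅  M[L3]=90
step 14: P1: load  L3  ⟶  SO  (L3)  txn=∅  M[L3]=90
step 15: P0: store L3 := 46  ⟶  MI  (L3)  txn=BusUpgr+Flush  M[L3]=36
step 16: P0: store L0 := 22  ⟶  MI  (L0)  txn=BusUpgr  M[L0]=10
step 17: P1: load  L0  ⟶  OS  (L0)  txn=BusRd  M[L0]=10
step 18: P0: store L3 := 12  ⟶  MI  (L3)  txn=∅  M[L3]=36
step 19: P1: store L3 := 72  ⟶  IM  (L3)  txn=BusRdX+Flush  M[L3]=12
step 20: P0: store L3 := 31  ⟶  MI  (L3)  txn=BusRdX+Flush  M[L3]=72
step 21: P0: store L0 := 36  ⟶  MI  (L0)  txn=BusUpgr  M[L0]=10
step 22: P1: load  L2  ⟶  IM  (L2)  txn=∅  M[L2]=80
step 23: P1: load  L3  ⟶  OS  (L3)  txn=BusRd  M[L3]=72
step 24: P0: store L4 := 12  ⟶  MI  (L4)  txn=BusUpgr  M[L4]=90
step 25: P1: load  L3  ⟶  OS  (L3)  txn=∅  M[L3]=72
step 26: P0: load  L1  ⟶  OS  (L1)  txn=∅  M[L1]=20
step 27: P0: load  L1  ⟶  OS  (L1)  txn=∅  M[L1]=20

bus = BusUpgr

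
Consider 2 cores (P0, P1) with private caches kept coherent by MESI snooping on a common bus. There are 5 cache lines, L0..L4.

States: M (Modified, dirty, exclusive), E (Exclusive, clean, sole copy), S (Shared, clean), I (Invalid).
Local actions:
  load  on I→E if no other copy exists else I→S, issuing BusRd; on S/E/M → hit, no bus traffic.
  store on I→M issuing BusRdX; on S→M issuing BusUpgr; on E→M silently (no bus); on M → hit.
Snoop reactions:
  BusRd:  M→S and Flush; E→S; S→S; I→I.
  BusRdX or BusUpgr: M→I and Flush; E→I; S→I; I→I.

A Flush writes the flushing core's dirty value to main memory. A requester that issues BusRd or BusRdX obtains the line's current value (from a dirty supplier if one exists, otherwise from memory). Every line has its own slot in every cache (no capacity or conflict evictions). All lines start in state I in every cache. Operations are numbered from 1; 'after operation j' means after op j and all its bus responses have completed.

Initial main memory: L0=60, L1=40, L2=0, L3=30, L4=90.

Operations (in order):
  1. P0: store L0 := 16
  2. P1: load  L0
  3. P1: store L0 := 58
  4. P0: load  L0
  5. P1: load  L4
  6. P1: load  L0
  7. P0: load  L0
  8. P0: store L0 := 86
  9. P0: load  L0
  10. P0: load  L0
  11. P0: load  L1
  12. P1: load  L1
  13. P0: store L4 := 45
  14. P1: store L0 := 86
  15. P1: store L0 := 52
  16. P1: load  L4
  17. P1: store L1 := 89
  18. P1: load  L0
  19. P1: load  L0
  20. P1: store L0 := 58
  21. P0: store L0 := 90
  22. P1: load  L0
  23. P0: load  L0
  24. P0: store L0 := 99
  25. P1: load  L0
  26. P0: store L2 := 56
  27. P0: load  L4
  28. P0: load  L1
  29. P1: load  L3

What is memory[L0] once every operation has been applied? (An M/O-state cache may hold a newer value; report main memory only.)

1. P0: store L0 := 16  bus=[BusRdX]  L0: P0=M P1=I  mem[L0]=60
2. P1: load  L0  bus=[BusRd,Flush]  L0: P0=S P1=S  mem[L0]=16
3. P1: store L0 := 58  bus=[BusUpgr]  L0: P0=I P1=M  mem[L0]=16
4. P0: load  L0  bus=[BusRd,Flush]  L0: P0=S P1=S  mem[L0]=58
5. P1: load  L4  bus=[BusRd]  L4: P0=I P1=E  mem[L4]=90
6. P1: load  L0  bus=[-]  L0: P0=S P1=S  mem[L0]=58
7. P0: load  L0  bus=[-]  L0: P0=S P1=S  mem[L0]=58
8. P0: store L0 := 86  bus=[BusUpgr]  L0: P0=M P1=I  mem[L0]=58
9. P0: load  L0  bus=[-]  L0: P0=M P1=I  mem[L0]=58
10. P0: load  L0  bus=[-]  L0: P0=M P1=I  mem[L0]=58
11. P0: load  L1  bus=[BusRd]  L1: P0=E P1=I  mem[L1]=40
12. P1: load  L1  bus=[BusRd]  L1: P0=S P1=S  mem[L1]=40
13. P0: store L4 := 45  bus=[BusRdX]  L4: P0=M P1=I  mem[L4]=90
14. P1: store L0 := 86  bus=[BusRdX,Flush]  L0: P0=I P1=M  mem[L0]=86
15. P1: store L0 := 52  bus=[-]  L0: P0=I P1=M  mem[L0]=86
16. P1: load  L4  bus=[BusRd,Flush]  L4: P0=S P1=S  mem[L4]=45
17. P1: store L1 := 89  bus=[BusUpgr]  L1: P0=I P1=M  mem[L1]=40
18. P1: load  L0  bus=[-]  L0: P0=I P1=M  mem[L0]=86
19. P1: load  L0  bus=[-]  L0: P0=I P1=M  mem[L0]=86
20. P1: store L0 := 58  bus=[-]  L0: P0=I P1=M  mem[L0]=86
21. P0: store L0 := 90  bus=[BusRdX,Flush]  L0: P0=M P1=I  mem[L0]=58
22. P1: load  L0  bus=[BusRd,Flush]  L0: P0=S P1=S  mem[L0]=90
23. P0: load  L0  bus=[-]  L0: P0=S P1=S  mem[L0]=90
24. P0: store L0 := 99  bus=[BusUpgr]  L0: P0=M P1=I  mem[L0]=90
25. P1: load  L0  bus=[BusRd,Flush]  L0: P0=S P1=S  mem[L0]=99
26. P0: store L2 := 56  bus=[BusRdX]  L2: P0=M P1=I  mem[L2]=0
27. P0: load  L4  bus=[-]  L4: P0=S P1=S  mem[L4]=45
28. P0: load  L1  bus=[BusRd,Flush]  L1: P0=S P1=S  mem[L1]=89
29. P1: load  L3  bus=[BusRd]  L3: P0=I P1=E  mem[L3]=30

memory[L0] = 99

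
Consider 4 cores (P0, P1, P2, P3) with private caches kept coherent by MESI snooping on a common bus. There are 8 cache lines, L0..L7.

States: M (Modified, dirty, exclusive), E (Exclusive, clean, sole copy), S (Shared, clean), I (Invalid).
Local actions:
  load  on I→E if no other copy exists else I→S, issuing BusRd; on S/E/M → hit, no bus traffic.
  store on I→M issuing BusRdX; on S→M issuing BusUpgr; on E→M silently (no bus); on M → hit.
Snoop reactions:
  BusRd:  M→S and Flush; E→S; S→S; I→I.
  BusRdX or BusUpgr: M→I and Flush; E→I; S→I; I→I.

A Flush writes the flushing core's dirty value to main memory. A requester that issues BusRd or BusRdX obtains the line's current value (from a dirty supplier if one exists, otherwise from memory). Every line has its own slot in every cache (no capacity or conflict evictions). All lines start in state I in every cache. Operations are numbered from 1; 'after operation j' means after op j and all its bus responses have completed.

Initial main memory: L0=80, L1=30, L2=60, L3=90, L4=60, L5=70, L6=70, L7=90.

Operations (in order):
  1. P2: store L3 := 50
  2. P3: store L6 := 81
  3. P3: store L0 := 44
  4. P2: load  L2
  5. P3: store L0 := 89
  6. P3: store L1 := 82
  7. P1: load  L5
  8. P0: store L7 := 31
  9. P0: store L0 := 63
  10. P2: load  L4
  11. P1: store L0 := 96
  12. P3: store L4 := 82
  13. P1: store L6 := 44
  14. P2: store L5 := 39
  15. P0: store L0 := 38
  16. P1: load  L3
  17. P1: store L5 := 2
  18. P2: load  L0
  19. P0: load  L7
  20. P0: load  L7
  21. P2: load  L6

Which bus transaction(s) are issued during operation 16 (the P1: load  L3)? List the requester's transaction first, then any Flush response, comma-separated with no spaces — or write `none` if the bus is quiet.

bus = BusRd,Flush

1. P2: store L3 := 50  bus=[BusRdX]  L3: P0=I P1=I P2=M P3=I  mem[L3]=90
2. P3: store L6 := 81  bus=[BusRdX]  L6: P0=I P1=I P2=I P3=M  mem[L6]=70
3. P3: store L0 := 44  bus=[BusRdX]  L0: P0=I P1=I P2=I P3=M  mem[L0]=80
4. P2: load  L2  bus=[BusRd]  L2: P0=I P1=I P2=E P3=I  mem[L2]=60
5. P3: store L0 := 89  bus=[-]  L0: P0=I P1=I P2=I P3=M  mem[L0]=80
6. P3: store L1 := 82  bus=[BusRdX]  L1: P0=I P1=I P2=I P3=M  mem[L1]=30
7. P1: load  L5  bus=[BusRd]  L5: P0=I P1=E P2=I P3=I  mem[L5]=70
8. P0: store L7 := 31  bus=[BusRdX]  L7: P0=M P1=I P2=I P3=I  mem[L7]=90
9. P0: store L0 := 63  bus=[BusRdX,Flush]  L0: P0=M P1=I P2=I P3=I  mem[L0]=89
10. P2: load  L4  bus=[BusRd]  L4: P0=I P1=I P2=E P3=I  mem[L4]=60
11. P1: store L0 := 96  bus=[BusRdX,Flush]  L0: P0=I P1=M P2=I P3=I  mem[L0]=63
12. P3: store L4 := 82  bus=[BusRdX]  L4: P0=I P1=I P2=I P3=M  mem[L4]=60
13. P1: store L6 := 44  bus=[BusRdX,Flush]  L6: P0=I P1=M P2=I P3=I  mem[L6]=81
14. P2: store L5 := 39  bus=[BusRdX]  L5: P0=I P1=I P2=M P3=I  mem[L5]=70
15. P0: store L0 := 38  bus=[BusRdX,Flush]  L0: P0=M P1=I P2=I P3=I  mem[L0]=96
16. P1: load  L3  bus=[BusRd,Flush]  L3: P0=I P1=S P2=S P3=I  mem[L3]=50
17. P1: store L5 := 2  bus=[BusRdX,Flush]  L5: P0=I P1=M P2=I P3=I  mem[L5]=39
18. P2: load  L0  bus=[BusRd,Flush]  L0: P0=S P1=I P2=S P3=I  mem[L0]=38
19. P0: load  L7  bus=[-]  L7: P0=M P1=I P2=I P3=I  mem[L7]=90
20. P0: load  L7  bus=[-]  L7: P0=M P1=I P2=I P3=I  mem[L7]=90
21. P2: load  L6  bus=[BusRd,Flush]  L6: P0=I P1=S P2=S P3=I  mem[L6]=44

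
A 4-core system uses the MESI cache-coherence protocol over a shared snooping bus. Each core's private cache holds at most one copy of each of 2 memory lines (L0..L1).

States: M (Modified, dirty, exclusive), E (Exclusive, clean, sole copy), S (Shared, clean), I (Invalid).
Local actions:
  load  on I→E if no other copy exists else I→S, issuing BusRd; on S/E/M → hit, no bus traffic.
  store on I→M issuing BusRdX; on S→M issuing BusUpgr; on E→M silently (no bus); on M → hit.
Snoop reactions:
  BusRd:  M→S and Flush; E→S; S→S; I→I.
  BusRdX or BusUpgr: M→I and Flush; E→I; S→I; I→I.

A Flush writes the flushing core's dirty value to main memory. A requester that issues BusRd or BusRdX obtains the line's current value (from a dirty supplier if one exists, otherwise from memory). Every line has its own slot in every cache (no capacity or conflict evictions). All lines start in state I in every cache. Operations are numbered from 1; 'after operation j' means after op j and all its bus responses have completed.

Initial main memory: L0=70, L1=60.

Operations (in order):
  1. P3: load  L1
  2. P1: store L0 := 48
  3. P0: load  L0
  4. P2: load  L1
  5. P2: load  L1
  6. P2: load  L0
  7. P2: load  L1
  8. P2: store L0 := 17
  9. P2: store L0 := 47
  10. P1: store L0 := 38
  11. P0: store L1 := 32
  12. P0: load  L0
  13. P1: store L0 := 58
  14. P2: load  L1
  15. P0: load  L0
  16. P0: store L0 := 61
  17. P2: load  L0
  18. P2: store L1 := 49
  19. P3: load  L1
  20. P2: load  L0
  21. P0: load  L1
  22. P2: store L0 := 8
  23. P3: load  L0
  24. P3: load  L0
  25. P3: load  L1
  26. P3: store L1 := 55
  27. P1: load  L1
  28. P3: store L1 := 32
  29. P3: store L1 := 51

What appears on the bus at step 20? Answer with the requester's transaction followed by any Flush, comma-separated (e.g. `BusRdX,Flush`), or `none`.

bus = none

step 1: P3: load  L1  ⟶  IIIE  (L1)  txn=BusRd  M[L1]=60
step 2: P1: store L0 := 48  ⟶  IMII  (L0)  txn=BusRdX  M[L0]=70
step 3: P0: load  L0  ⟶  SSII  (L0)  txn=BusRd+Flush  M[L0]=48
step 4: P2: load  L1  ⟶  IISS  (L1)  txn=BusRd  M[L1]=60
step 5: P2: load  L1  ⟶  IISS  (L1)  txn=∅  M[L1]=60
step 6: P2: load  L0  ⟶  SSSI  (L0)  txn=BusRd  M[L0]=48
step 7: P2: load  L1  ⟶  IISS  (L1)  txn=∅  M[L1]=60
step 8: P2: store L0 := 17  ⟶  IIMI  (L0)  txn=BusUpgr  M[L0]=48
step 9: P2: store L0 := 47  ⟶  IIMI  (L0)  txn=∅  M[L0]=48
step 10: P1: store L0 := 38  ⟶  IMII  (L0)  txn=BusRdX+Flush  M[L0]=47
step 11: P0: store L1 := 32  ⟶  MIII  (L1)  txn=BusRdX  M[L1]=60
step 12: P0: load  L0  ⟶  SSII  (L0)  txn=BusRd+Flush  M[L0]=38
step 13: P1: store L0 := 58  ⟶  IMII  (L0)  txn=BusUpgr  M[L0]=38
step 14: P2: load  L1  ⟶  SISI  (L1)  txn=BusRd+Flush  M[L1]=32
step 15: P0: load  L0  ⟶  SSII  (L0)  txn=BusRd+Flush  M[L0]=58
step 16: P0: store L0 := 61  ⟶  MIII  (L0)  txn=BusUpgr  M[L0]=58
step 17: P2: load  L0  ⟶  SISI  (L0)  txn=BusRd+Flush  M[L0]=61
step 18: P2: store L1 := 49  ⟶  IIMI  (L1)  txn=BusUpgr  M[L1]=32
step 19: P3: load  L1  ⟶  IISS  (L1)  txn=BusRd+Flush  M[L1]=49
step 20: P2: load  L0  ⟶  SISI  (L0)  txn=∅  M[L0]=61
step 21: P0: load  L1  ⟶  SISS  (L1)  txn=BusRd  M[L1]=49
step 22: P2: store L0 := 8  ⟶  IIMI  (L0)  txn=BusUpgr  M[L0]=61
step 23: P3: load  L0  ⟶  IISS  (L0)  txn=BusRd+Flush  M[L0]=8
step 24: P3: load  L0  ⟶  IISS  (L0)  txn=∅  M[L0]=8
step 25: P3: load  L1  ⟶  SISS  (L1)  txn=∅  M[L1]=49
step 26: P3: store L1 := 55  ⟶  IIIM  (L1)  txn=BusUpgr  M[L1]=49
step 27: P1: load  L1  ⟶  ISIS  (L1)  txn=BusRd+Flush  M[L1]=55
step 28: P3: store L1 := 32  ⟶  IIIM  (L1)  txn=BusUpgr  M[L1]=55
step 29: P3: store L1 := 51  ⟶  IIIM  (L1)  txn=∅  M[L1]=55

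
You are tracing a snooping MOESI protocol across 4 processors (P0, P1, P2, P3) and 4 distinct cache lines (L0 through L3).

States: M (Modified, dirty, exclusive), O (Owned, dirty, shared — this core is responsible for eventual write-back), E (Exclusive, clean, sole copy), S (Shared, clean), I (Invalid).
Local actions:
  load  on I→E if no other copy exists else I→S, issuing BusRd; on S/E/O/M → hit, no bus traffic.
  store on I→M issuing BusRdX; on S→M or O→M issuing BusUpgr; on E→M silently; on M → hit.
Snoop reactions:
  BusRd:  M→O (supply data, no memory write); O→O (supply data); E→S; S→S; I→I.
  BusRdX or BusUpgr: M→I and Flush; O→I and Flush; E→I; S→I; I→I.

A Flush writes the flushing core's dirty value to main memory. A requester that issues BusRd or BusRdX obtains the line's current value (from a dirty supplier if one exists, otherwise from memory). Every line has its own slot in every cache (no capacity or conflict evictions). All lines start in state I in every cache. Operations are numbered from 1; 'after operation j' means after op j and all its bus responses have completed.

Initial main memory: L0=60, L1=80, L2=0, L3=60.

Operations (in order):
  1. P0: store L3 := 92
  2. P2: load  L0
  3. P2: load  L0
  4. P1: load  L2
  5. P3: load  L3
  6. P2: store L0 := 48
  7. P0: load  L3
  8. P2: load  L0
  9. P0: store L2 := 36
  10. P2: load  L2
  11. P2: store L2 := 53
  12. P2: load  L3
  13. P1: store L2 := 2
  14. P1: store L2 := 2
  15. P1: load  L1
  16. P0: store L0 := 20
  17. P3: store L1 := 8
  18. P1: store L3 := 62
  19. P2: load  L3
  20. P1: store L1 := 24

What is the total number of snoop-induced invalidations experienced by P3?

invalidations = 2

1. P0: store L3 := 92  bus=[BusRdX]  L3: P0=M P1=I P2=I P3=I  mem[L3]=60
2. P2: load  L0  bus=[BusRd]  L0: P0=I P1=I P2=E P3=I  mem[L0]=60
3. P2: load  L0  bus=[-]  L0: P0=I P1=I P2=E P3=I  mem[L0]=60
4. P1: load  L2  bus=[BusRd]  L2: P0=I P1=E P2=I P3=I  mem[L2]=0
5. P3: load  L3  bus=[BusRd]  L3: P0=O P1=I P2=I P3=S  mem[L3]=60
6. P2: store L0 := 48  bus=[-]  L0: P0=I P1=I P2=M P3=I  mem[L0]=60
7. P0: load  L3  bus=[-]  L3: P0=O P1=I P2=I P3=S  mem[L3]=60
8. P2: load  L0  bus=[-]  L0: P0=I P1=I P2=M P3=I  mem[L0]=60
9. P0: store L2 := 36  bus=[BusRdX]  L2: P0=M P1=I P2=I P3=I  mem[L2]=0
10. P2: load  L2  bus=[BusRd]  L2: P0=O P1=I P2=S P3=I  mem[L2]=0
11. P2: store L2 := 53  bus=[BusUpgr,Flush]  L2: P0=I P1=I P2=M P3=I  mem[L2]=36
12. P2: load  L3  bus=[BusRd]  L3: P0=O P1=I P2=S P3=S  mem[L3]=60
13. P1: store L2 := 2  bus=[BusRdX,Flush]  L2: P0=I P1=M P2=I P3=I  mem[L2]=53
14. P1: store L2 := 2  bus=[-]  L2: P0=I P1=M P2=I P3=I  mem[L2]=53
15. P1: load  L1  bus=[BusRd]  L1: P0=I P1=E P2=I P3=I  mem[L1]=80
16. P0: store L0 := 20  bus=[BusRdX,Flush]  L0: P0=M P1=I P2=I P3=I  mem[L0]=48
17. P3: store L1 := 8  bus=[BusRdX]  L1: P0=I P1=I P2=I P3=M  mem[L1]=80
18. P1: store L3 := 62  bus=[BusRdX,Flush]  L3: P0=I P1=M P2=I P3=I  mem[L3]=92
19. P2: load  L3  bus=[BusRd]  L3: P0=I P1=O P2=S P3=I  mem[L3]=92
20. P1: store L1 := 24  bus=[BusRdX,Flush]  L1: P0=I P1=M P2=I P3=I  mem[L1]=8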